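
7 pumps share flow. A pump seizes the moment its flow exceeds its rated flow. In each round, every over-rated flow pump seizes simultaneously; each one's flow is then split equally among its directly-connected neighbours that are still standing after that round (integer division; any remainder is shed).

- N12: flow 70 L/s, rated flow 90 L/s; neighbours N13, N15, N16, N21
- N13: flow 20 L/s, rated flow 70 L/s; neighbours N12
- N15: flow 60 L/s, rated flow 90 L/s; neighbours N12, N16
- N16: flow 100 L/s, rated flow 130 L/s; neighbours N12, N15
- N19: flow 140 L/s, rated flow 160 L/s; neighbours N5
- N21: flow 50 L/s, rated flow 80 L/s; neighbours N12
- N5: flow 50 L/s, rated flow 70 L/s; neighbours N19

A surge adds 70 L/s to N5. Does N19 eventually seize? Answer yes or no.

yes

Round 1 — N5 at 120 > 70. N5 seizes.
  N5 sheds 120 L/s to N19: 120 each.
    N19: 140+120 = 260 > 160
Round 2 — N19 seizes.
  N19 sheds 260 L/s: no online neighbours, lost.
No further seizures.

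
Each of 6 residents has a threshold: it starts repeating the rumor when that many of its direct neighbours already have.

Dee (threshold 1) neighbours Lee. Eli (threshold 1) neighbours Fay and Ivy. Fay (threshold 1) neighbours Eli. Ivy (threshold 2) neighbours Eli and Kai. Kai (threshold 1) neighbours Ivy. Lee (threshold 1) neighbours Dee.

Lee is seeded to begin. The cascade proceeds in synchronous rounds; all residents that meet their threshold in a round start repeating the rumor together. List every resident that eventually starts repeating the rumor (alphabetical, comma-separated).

Round 1 — Lee starts repeating the rumor (initial).
Round 2 — checking thresholds:
  Dee: 1 of 1 neighbours ≥ 1, starts repeating the rumor.
Round 3 — no new spreads; cascade stops.

Dee, Lee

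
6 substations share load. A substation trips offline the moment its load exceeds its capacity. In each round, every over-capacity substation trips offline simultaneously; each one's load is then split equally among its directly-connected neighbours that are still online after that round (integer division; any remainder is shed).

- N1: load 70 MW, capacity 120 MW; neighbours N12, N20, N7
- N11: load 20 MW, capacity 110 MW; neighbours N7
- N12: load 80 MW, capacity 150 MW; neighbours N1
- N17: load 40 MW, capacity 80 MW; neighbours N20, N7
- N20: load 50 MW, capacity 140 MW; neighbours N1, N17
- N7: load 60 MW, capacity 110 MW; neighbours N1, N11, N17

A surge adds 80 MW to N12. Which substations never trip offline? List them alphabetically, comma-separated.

N11

Round 1 — N12 at 160 > 150. N12 trips offline.
  N12 sheds 160 MW to N1: 160 each.
    N1: 70+160 = 230 > 120
Round 2 — N1 trips offline.
  N1 sheds 230 MW to N20, N7: 115 each.
    N20: 50+115 = 165 > 140
    N7: 60+115 = 175 > 110
Round 3 — N20, N7 trip offline.
  N20 sheds 165 MW to N17: 165 each.
    N17: 40+165 = 205 > 80
  N7 sheds 175 MW to N11, N17: 87 each (1 lost).
    N11: 20+87 = 107 ≤ 110
    N17: 205+87 = 292 > 80
Round 4 — N17 trips offline.
  N17 sheds 292 MW: no online neighbours, lost.
No further trips.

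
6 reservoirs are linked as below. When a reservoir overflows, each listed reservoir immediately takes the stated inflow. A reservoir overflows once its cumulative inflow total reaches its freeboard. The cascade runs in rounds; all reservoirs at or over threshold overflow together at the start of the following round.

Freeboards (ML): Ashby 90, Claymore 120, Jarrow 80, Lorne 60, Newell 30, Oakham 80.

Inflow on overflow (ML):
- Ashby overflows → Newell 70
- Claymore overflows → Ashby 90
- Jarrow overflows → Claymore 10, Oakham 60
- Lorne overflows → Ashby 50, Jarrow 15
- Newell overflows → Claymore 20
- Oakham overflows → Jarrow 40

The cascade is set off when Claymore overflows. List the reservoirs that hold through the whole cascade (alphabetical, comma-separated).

Round 1 — Claymore overflows (initial).
  Ashby: +90 → 90 ≥ 90
Round 2 — Ashby overflows.
  Newell: +70 → 70 ≥ 30
Round 3 — Newell overflows.
No further overflows.

Jarrow, Lorne, Oakham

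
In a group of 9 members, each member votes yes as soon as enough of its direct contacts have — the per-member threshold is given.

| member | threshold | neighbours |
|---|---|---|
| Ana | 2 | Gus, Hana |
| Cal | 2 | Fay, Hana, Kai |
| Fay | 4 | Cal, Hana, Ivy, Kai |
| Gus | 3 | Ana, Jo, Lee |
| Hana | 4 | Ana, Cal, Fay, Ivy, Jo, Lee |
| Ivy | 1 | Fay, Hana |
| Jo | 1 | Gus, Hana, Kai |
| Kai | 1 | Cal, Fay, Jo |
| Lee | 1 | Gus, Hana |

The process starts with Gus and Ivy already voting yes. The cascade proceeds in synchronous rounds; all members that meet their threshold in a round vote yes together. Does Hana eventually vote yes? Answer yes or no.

no

Round 1 — Gus, Ivy vote yes (initial).
Round 2 — checking thresholds:
  Ana: 1 of 2 neighbours < 2, not yet.
  Fay: 1 of 4 neighbours < 4, not yet.
  Hana: 1 of 6 neighbours < 4, not yet.
  Jo: 1 of 3 neighbours ≥ 1, votes yes.
  Lee: 1 of 2 neighbours ≥ 1, votes yes.
Round 3 — checking thresholds:
  Ana: 1 of 2 neighbours < 2, not yet.
  Fay: 1 of 4 neighbours < 4, not yet.
  Hana: 3 of 6 neighbours < 4, not yet.
  Kai: 1 of 3 neighbours ≥ 1, votes yes.
Round 4 — no new yes votes; cascade stops.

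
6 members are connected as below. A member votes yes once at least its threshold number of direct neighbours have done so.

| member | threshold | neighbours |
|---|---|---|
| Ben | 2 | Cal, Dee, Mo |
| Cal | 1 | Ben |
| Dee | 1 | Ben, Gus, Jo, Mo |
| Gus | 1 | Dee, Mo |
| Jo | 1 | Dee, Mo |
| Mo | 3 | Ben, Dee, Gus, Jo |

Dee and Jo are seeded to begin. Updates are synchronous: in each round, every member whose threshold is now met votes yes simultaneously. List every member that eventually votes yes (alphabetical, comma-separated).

Ben, Cal, Dee, Gus, Jo, Mo

Round 1 — Dee, Jo vote yes (initial).
Round 2 — checking thresholds:
  Ben: 1 of 3 neighbours < 2, below threshold.
  Gus: 1 of 2 neighbours ≥ 1, votes yes.
  Mo: 2 of 4 neighbours < 3, below threshold.
Round 3 — checking thresholds:
  Ben: 1 of 3 neighbours < 2, below threshold.
  Mo: 3 of 4 neighbours ≥ 3, votes yes.
Round 4 — checking thresholds:
  Ben: 2 of 3 neighbours ≥ 2, votes yes.
Round 5 — checking thresholds:
  Cal: 1 of 1 neighbours ≥ 1, votes yes.
Round 6 — no new yes votes; cascade stops.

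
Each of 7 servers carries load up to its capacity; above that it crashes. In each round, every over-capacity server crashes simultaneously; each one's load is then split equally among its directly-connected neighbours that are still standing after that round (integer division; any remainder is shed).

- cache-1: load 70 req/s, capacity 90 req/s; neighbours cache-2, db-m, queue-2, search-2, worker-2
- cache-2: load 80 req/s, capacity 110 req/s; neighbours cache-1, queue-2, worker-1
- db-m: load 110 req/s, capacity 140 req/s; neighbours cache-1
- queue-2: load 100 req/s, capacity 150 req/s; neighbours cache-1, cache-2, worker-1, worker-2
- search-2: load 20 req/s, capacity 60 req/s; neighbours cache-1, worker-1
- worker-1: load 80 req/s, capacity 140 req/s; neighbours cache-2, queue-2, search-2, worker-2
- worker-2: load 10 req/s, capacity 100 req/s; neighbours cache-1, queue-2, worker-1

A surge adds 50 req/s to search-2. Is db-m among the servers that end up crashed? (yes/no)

Round 1 — search-2 at 70 > 60. search-2 crashes.
  search-2 sheds 70 req/s to cache-1, worker-1: 35 each.
    cache-1: 70+35 = 105 > 90
    worker-1: 80+35 = 115 ≤ 140
Round 2 — cache-1 crashes.
  cache-1 sheds 105 req/s to cache-2, db-m, queue-2, worker-2: 26 each (1 lost).
    cache-2: 80+26 = 106 ≤ 110
    db-m: 110+26 = 136 ≤ 140
    queue-2: 100+26 = 126 ≤ 150
    worker-2: 10+26 = 36 ≤ 100
No further crashes.

no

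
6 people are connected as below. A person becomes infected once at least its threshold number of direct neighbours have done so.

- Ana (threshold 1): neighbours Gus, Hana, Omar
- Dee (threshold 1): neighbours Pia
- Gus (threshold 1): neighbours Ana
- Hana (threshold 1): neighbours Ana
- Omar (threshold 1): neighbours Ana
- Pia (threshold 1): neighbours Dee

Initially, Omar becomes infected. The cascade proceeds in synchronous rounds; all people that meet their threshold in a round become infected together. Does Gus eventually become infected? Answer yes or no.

Round 1 — Omar becomes infected (initial).
Round 2 — checking thresholds:
  Ana: 1 of 3 neighbours ≥ 1, becomes infected.
Round 3 — checking thresholds:
  Gus: 1 of 1 neighbours ≥ 1, becomes infected.
  Hana: 1 of 1 neighbours ≥ 1, becomes infected.
Round 4 — no new infections; cascade stops.

yes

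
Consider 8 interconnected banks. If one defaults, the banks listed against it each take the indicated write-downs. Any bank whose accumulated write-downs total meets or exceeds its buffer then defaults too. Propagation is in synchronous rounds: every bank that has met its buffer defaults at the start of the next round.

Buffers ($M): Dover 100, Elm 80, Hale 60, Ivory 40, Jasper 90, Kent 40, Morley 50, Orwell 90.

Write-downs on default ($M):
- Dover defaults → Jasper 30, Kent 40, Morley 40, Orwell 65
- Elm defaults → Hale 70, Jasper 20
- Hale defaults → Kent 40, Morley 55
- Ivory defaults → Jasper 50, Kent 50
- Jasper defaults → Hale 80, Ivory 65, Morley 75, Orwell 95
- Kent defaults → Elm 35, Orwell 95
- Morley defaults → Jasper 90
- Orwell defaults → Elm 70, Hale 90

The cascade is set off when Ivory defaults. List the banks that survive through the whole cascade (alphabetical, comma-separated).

Round 1 — Ivory defaults (initial).
  Jasper: +50 → 50 < 90
  Kent: +50 → 50 ≥ 40
Round 2 — Kent defaults.
  Elm: +35 → 35 < 80
  Orwell: +95 → 95 ≥ 90
Round 3 — Orwell defaults.
  Elm: +70 → 105 ≥ 80
  Hale: +90 → 90 ≥ 60
Round 4 — Elm, Hale default.
  Jasper: +20 → 70 < 90
  Morley: +55 → 55 ≥ 50
Round 5 — Morley defaults.
  Jasper: +90 → 160 ≥ 90
Round 6 — Jasper defaults.
No further defaults.

Dover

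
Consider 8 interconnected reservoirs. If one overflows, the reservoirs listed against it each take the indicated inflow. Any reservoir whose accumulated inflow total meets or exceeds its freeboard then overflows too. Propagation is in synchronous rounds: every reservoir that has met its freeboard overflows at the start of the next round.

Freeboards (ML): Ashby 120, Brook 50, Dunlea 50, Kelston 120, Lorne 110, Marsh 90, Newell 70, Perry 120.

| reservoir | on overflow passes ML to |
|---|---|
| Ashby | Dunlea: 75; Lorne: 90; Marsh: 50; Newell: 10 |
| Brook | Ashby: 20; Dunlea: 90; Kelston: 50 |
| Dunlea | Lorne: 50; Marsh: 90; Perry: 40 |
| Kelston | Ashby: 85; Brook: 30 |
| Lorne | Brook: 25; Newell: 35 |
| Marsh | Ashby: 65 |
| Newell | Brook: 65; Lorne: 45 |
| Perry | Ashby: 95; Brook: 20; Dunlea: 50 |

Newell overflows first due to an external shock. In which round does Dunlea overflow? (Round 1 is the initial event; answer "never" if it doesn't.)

Round 1 — Newell overflows (initial).
  Brook: +65 → 65 ≥ 50
  Lorne: +45 → 45 < 110
Round 2 — Brook overflows.
  Ashby: +20 → 20 < 120
  Dunlea: +90 → 90 ≥ 50
  Kelston: +50 → 50 < 120
Round 3 — Dunlea overflows.
  Lorne: +50 → 95 < 110
  Marsh: +90 → 90 ≥ 90
  Perry: +40 → 40 < 120
Round 4 — Marsh overflows.
  Ashby: +65 → 85 < 120
No further overflows.

3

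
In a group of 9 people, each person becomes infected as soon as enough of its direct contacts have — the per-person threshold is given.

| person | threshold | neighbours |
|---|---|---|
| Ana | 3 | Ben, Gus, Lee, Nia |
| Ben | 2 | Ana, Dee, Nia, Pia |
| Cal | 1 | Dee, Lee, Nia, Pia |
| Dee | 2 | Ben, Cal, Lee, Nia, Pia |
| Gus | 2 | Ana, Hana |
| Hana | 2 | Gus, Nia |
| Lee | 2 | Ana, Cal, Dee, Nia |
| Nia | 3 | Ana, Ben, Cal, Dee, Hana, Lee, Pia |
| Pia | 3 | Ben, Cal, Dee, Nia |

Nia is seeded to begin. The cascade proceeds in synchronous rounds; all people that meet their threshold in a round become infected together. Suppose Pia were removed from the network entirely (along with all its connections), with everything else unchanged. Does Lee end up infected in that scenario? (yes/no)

With Pia removed:
Round 1 — Nia becomes infected (initial).
Round 2 — checking thresholds:
  Ana: 1 of 4 neighbours < 3, not yet.
  Ben: 1 of 3 neighbours < 2, not yet.
  Cal: 1 of 3 neighbours ≥ 1, becomes infected.
  Dee: 1 of 4 neighbours < 2, not yet.
  Hana: 1 of 2 neighbours < 2, not yet.
  Lee: 1 of 4 neighbours < 2, not yet.
Round 3 — checking thresholds:
  Ana: 1 of 4 neighbours < 3, not yet.
  Ben: 1 of 3 neighbours < 2, not yet.
  Dee: 2 of 4 neighbours ≥ 2, becomes infected.
  Hana: 1 of 2 neighbours < 2, not yet.
  Lee: 2 of 4 neighbours ≥ 2, becomes infected.
Round 4 — checking thresholds:
  Ana: 2 of 4 neighbours < 3, not yet.
  Ben: 2 of 3 neighbours ≥ 2, becomes infected.
  Hana: 1 of 2 neighbours < 2, not yet.
Round 5 — checking thresholds:
  Ana: 3 of 4 neighbours ≥ 3, becomes infected.
  Hana: 1 of 2 neighbours < 2, not yet.
Round 6 — no new infections; cascade stops.

yes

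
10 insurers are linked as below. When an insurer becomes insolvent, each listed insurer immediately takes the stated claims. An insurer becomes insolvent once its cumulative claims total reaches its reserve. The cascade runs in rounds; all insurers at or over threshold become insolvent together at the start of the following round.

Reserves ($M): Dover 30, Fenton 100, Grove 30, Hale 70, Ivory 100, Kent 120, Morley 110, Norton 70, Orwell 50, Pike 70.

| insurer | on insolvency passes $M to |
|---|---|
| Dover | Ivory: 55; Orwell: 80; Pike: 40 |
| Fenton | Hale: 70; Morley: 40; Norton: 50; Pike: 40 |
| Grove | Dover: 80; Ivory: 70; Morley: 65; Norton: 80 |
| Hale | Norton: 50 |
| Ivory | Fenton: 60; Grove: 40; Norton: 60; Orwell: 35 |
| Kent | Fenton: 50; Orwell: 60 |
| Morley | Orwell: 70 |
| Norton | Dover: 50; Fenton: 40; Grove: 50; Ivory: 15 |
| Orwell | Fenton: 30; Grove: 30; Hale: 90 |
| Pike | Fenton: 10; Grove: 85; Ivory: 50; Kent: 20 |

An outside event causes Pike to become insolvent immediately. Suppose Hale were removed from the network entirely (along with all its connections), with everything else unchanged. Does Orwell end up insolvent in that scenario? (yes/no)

With Hale removed:
Round 1 — Pike becomes insolvent (initial).
  Fenton: +10 → 10 < 100
  Grove: +85 → 85 ≥ 30
  Ivory: +50 → 50 < 100
  Kent: +20 → 20 < 120
Round 2 — Grove becomes insolvent.
  Dover: +80 → 80 ≥ 30
  Ivory: +70 → 120 ≥ 100
  Morley: +65 → 65 < 110
  Norton: +80 → 80 ≥ 70
Round 3 — Dover, Ivory, Norton become insolvent.
  Fenton: +60+40 → 110 ≥ 100
  Orwell: +80+35 → 115 ≥ 50
Round 4 — Fenton, Orwell become insolvent.
  Morley: +40 → 105 < 110
No further insolvencies.

yes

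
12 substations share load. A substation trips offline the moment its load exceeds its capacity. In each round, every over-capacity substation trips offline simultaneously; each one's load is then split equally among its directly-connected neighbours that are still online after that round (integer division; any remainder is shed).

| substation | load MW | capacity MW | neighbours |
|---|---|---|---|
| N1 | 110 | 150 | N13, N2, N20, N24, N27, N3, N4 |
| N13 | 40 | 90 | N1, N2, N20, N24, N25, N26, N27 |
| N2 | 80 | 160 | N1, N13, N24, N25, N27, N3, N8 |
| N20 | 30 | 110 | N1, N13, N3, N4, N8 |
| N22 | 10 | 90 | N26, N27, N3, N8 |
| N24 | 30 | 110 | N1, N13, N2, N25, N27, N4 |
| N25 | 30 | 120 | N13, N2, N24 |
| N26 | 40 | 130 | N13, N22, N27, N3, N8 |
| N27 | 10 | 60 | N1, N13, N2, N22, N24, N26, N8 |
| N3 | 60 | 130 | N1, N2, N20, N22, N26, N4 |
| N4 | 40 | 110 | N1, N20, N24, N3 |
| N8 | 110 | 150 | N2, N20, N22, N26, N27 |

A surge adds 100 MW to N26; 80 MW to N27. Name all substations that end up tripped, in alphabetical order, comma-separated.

N1, N13, N2, N20, N22, N24, N25, N26, N27, N3, N4, N8

Round 1 — N26 at 140 > 130; N27 at 90 > 60. N26, N27 trip offline.
  N26 sheds 140 MW to N13, N22, N3, N8: 35 each.
    N13: 40+35 = 75 ≤ 90
    N22: 10+35 = 45 ≤ 90
    N3: 60+35 = 95 ≤ 130
    N8: 110+35 = 145 ≤ 150
  N27 sheds 90 MW to N1, N13, N2, N22, N24, N8: 15 each.
    N1: 110+15 = 125 ≤ 150
    N13: 75+15 = 90 ≤ 90
    N2: 80+15 = 95 ≤ 160
    N22: 45+15 = 60 ≤ 90
    N24: 30+15 = 45 ≤ 110
    N8: 145+15 = 160 > 150
Round 2 — N8 trips offline.
  N8 sheds 160 MW to N2, N20, N22: 53 each (1 lost).
    N2: 95+53 = 148 ≤ 160
    N20: 30+53 = 83 ≤ 110
    N22: 60+53 = 113 > 90
Round 3 — N22 trips offline.
  N22 sheds 113 MW to N3: 113 each.
    N3: 95+113 = 208 > 130
Round 4 — N3 trips offline.
  N3 sheds 208 MW to N1, N2, N20, N4: 52 each.
    N1: 125+52 = 177 > 150
    N2: 148+52 = 200 > 160
    N20: 83+52 = 135 > 110
    N4: 40+52 = 92 ≤ 110
Round 5 — N1, N2, N20 trip offline.
  N1 sheds 177 MW to N13, N24, N4: 59 each.
    N13: 90+59 = 149 > 90
    N24: 45+59 = 104 ≤ 110
    N4: 92+59 = 151 > 110
  N2 sheds 200 MW to N13, N24, N25: 66 each (2 lost).
    N13: 149+66 = 215 > 90
    N24: 104+66 = 170 > 110
    N25: 30+66 = 96 ≤ 120
  N20 sheds 135 MW to N13, N4: 67 each (1 lost).
    N13: 215+67 = 282 > 90
    N4: 151+67 = 218 > 110
Round 6 — N13, N24, N4 trip offline.
  N13 sheds 282 MW to N25: 282 each.
    N25: 96+282 = 378 > 120
  N24 sheds 170 MW to N25: 170 each.
    N25: 378+170 = 548 > 120
  N4 sheds 218 MW: no online neighbours, lost.
Round 7 — N25 trips offline.
  N25 sheds 548 MW: no online neighbours, lost.
No further trips.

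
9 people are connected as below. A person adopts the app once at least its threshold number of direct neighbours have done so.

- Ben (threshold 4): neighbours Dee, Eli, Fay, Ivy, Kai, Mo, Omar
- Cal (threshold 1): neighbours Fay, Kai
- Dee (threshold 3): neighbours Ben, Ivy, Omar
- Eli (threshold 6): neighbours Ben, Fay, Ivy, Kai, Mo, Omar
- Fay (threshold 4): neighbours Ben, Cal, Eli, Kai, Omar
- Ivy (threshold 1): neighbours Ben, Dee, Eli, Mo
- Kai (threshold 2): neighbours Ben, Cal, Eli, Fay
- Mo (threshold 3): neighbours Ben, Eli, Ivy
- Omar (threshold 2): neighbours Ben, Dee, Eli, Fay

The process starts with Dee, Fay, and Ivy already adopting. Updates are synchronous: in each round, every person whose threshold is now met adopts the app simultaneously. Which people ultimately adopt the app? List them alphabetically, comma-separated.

Round 1 — Dee, Fay, Ivy adopt the app (initial).
Round 2 — checking thresholds:
  Ben: 3 of 7 neighbours < 4, not yet.
  Cal: 1 of 2 neighbours ≥ 1, adopts the app.
  Eli: 2 of 6 neighbours < 6, not yet.
  Kai: 1 of 4 neighbours < 2, not yet.
  Mo: 1 of 3 neighbours < 3, not yet.
  Omar: 2 of 4 neighbours ≥ 2, adopts the app.
Round 3 — checking thresholds:
  Ben: 4 of 7 neighbours ≥ 4, adopts the app.
  Eli: 3 of 6 neighbours < 6, not yet.
  Kai: 2 of 4 neighbours ≥ 2, adopts the app.
  Mo: 1 of 3 neighbours < 3, not yet.
Round 4 — no new adoptions; cascade stops.

Ben, Cal, Dee, Fay, Ivy, Kai, Omar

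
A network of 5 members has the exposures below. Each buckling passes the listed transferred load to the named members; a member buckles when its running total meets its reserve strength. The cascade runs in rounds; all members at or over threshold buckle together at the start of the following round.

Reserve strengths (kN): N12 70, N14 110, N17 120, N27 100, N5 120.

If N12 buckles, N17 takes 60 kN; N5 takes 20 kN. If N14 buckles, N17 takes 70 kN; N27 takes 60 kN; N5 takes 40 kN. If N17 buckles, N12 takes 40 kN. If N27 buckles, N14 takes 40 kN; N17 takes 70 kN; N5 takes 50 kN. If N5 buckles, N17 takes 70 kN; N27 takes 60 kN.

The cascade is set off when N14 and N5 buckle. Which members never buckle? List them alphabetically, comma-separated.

N12

Round 1 — N14, N5 buckle (initial).
  N17: +70+70 → 140 ≥ 120
  N27: +60+60 → 120 ≥ 100
Round 2 — N17, N27 buckle.
  N12: +40 → 40 < 70
No further bucklings.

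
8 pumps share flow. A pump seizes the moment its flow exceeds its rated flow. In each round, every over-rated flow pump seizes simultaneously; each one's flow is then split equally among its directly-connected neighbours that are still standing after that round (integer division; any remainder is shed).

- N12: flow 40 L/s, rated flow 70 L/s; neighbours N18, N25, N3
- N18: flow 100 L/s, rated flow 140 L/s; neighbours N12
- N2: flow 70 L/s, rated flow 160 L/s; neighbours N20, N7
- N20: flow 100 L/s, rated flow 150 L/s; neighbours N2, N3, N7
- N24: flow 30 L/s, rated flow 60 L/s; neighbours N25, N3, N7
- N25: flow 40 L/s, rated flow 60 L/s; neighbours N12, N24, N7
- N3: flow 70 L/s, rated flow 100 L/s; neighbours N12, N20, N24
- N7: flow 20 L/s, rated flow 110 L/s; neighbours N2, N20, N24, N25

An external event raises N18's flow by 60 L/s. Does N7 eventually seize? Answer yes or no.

Round 1 — N18 at 160 > 140. N18 seizes.
  N18 sheds 160 L/s to N12: 160 each.
    N12: 40+160 = 200 > 70
Round 2 — N12 seizes.
  N12 sheds 200 L/s to N25, N3: 100 each.
    N25: 40+100 = 140 > 60
    N3: 70+100 = 170 > 100
Round 3 — N25, N3 seize.
  N25 sheds 140 L/s to N24, N7: 70 each.
    N24: 30+70 = 100 > 60
    N7: 20+70 = 90 ≤ 110
  N3 sheds 170 L/s to N20, N24: 85 each.
    N20: 100+85 = 185 > 150
    N24: 100+85 = 185 > 60
Round 4 — N20, N24 seize.
  N20 sheds 185 L/s to N2, N7: 92 each (1 lost).
    N2: 70+92 = 162 > 160
    N7: 90+92 = 182 > 110
  N24 sheds 185 L/s to N7: 185 each.
    N7: 182+185 = 367 > 110
Round 5 — N2, N7 seize.
  N2 sheds 162 L/s: no online neighbours, lost.
  N7 sheds 367 L/s: no online neighbours, lost.
No further seizures.

yes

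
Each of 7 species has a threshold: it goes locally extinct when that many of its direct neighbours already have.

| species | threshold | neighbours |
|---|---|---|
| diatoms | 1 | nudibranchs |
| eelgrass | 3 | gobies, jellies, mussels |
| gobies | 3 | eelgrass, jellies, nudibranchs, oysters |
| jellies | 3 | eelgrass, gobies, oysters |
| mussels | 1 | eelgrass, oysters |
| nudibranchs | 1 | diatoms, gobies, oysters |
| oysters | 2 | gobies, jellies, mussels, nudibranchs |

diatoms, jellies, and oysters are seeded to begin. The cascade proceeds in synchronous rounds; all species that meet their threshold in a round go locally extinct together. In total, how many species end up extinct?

Round 1 — diatoms, jellies, oysters go locally extinct (initial).
Round 2 — checking thresholds:
  eelgrass: 1 of 3 neighbours < 3, not yet.
  gobies: 2 of 4 neighbours < 3, not yet.
  mussels: 1 of 2 neighbours ≥ 1, goes locally extinct.
  nudibranchs: 2 of 3 neighbours ≥ 1, goes locally extinct.
Round 3 — checking thresholds:
  eelgrass: 2 of 3 neighbours < 3, not yet.
  gobies: 3 of 4 neighbours ≥ 3, goes locally extinct.
Round 4 — checking thresholds:
  eelgrass: 3 of 3 neighbours ≥ 3, goes locally extinct.
Round 5 — no new extinctions; cascade stops.

7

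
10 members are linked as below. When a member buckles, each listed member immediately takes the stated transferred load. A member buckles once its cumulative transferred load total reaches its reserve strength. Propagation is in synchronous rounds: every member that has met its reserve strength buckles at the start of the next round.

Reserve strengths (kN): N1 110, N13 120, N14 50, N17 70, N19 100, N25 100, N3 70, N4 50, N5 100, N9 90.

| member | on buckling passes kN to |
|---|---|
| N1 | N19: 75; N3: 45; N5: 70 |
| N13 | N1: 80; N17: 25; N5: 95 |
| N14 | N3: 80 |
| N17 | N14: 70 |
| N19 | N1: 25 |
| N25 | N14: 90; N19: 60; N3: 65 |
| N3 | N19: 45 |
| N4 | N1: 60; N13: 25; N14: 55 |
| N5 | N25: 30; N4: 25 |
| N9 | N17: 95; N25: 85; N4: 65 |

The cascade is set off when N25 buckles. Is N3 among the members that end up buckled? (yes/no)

Round 1 — N25 buckles (initial).
  N14: +90 → 90 ≥ 50
  N19: +60 → 60 < 100
  N3: +65 → 65 < 70
Round 2 — N14 buckles.
  N3: +80 → 145 ≥ 70
Round 3 — N3 buckles.
  N19: +45 → 105 ≥ 100
Round 4 — N19 buckles.
  N1: +25 → 25 < 110
No further bucklings.

yes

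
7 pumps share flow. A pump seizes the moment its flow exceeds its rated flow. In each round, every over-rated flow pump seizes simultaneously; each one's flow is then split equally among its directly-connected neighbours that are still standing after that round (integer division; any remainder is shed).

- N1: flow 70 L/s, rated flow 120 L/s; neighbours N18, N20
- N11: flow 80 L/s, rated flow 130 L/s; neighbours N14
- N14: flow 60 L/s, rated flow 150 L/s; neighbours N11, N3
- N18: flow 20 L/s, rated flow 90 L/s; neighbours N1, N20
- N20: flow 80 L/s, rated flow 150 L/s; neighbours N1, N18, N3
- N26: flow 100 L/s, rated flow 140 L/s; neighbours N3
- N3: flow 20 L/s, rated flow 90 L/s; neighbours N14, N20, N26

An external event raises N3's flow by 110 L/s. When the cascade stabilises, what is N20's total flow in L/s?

123

Round 1 — N3 at 130 > 90. N3 seizes.
  N3 sheds 130 L/s to N14, N20, N26: 43 each (1 lost).
    N14: 60+43 = 103 ≤ 150
    N20: 80+43 = 123 ≤ 150
    N26: 100+43 = 143 > 140
Round 2 — N26 seizes.
  N26 sheds 143 L/s: no online neighbours, lost.
No further seizures.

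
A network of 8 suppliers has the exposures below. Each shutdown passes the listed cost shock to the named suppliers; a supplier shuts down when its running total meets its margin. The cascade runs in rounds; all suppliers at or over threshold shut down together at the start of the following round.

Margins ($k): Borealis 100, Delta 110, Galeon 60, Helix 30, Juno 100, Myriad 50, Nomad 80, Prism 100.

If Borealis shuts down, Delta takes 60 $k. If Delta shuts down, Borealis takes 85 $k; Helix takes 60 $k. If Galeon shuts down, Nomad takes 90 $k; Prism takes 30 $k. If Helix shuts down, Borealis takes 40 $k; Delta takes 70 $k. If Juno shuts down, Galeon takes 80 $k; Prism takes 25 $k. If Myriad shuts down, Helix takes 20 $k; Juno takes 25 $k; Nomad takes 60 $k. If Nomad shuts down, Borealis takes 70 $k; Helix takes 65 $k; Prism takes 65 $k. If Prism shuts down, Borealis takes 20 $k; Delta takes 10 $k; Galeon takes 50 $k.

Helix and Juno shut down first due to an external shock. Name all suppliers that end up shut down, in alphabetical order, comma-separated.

Borealis, Delta, Galeon, Helix, Juno, Nomad, Prism

Round 1 — Helix, Juno shut down (initial).
  Borealis: +40 → 40 < 100
  Delta: +70 → 70 < 110
  Galeon: +80 → 80 ≥ 60
  Prism: +25 → 25 < 100
Round 2 — Galeon shuts down.
  Nomad: +90 → 90 ≥ 80
  Prism: +30 → 55 < 100
Round 3 — Nomad shuts down.
  Borealis: +70 → 110 ≥ 100
  Prism: +65 → 120 ≥ 100
Round 4 — Borealis, Prism shut down.
  Delta: +60+10 → 140 ≥ 110
Round 5 — Delta shuts down.
No further shutdowns.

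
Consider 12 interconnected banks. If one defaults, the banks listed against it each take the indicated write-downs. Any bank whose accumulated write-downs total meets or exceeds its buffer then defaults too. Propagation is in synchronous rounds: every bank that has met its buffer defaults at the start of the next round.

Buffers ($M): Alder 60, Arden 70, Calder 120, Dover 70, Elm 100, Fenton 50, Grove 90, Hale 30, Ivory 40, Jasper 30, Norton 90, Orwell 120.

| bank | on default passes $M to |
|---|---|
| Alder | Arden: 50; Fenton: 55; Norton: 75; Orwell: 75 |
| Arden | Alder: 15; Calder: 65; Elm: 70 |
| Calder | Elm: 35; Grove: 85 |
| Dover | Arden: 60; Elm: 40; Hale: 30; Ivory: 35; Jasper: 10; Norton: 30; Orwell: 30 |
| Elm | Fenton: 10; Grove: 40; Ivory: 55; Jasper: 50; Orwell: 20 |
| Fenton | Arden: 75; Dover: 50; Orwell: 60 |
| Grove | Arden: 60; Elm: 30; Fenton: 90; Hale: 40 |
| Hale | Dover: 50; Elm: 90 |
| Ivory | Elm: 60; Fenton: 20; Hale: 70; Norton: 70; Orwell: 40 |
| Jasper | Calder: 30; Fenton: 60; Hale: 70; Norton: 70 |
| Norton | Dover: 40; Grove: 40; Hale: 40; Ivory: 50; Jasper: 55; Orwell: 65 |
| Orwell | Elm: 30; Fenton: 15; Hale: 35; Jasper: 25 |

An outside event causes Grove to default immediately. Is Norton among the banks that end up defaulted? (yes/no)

Round 1 — Grove defaults (initial).
  Arden: +60 → 60 < 70
  Elm: +30 → 30 < 100
  Fenton: +90 → 90 ≥ 50
  Hale: +40 → 40 ≥ 30
Round 2 — Fenton, Hale default.
  Arden: +75 → 135 ≥ 70
  Dover: +50+50 → 100 ≥ 70
  Elm: +90 → 120 ≥ 100
  Orwell: +60 → 60 < 120
Round 3 — Arden, Dover, Elm default.
  Alder: +15 → 15 < 60
  Calder: +65 → 65 < 120
  Ivory: +35+55 → 90 ≥ 40
  Jasper: +10+50 → 60 ≥ 30
  Norton: +30 → 30 < 90
  Orwell: +30+20 → 110 < 120
Round 4 — Ivory, Jasper default.
  Calder: +30 → 95 < 120
  Norton: +70+70 → 170 ≥ 90
  Orwell: +40 → 150 ≥ 120
Round 5 — Norton, Orwell default.
No further defaults.

yes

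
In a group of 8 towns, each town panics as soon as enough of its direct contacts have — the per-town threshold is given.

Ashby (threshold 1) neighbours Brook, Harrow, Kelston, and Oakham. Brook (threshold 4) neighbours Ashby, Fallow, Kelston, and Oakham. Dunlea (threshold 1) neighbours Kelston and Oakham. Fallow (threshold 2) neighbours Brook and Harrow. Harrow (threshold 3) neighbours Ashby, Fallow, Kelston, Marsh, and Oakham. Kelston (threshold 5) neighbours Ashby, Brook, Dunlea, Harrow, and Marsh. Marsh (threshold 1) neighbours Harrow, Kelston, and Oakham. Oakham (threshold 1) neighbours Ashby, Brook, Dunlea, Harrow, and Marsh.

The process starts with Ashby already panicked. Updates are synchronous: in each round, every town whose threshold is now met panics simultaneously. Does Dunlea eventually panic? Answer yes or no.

yes

Round 1 — Ashby panics (initial).
Round 2 — checking thresholds:
  Brook: 1 of 4 neighbours < 4, not yet.
  Harrow: 1 of 5 neighbours < 3, not yet.
  Kelston: 1 of 5 neighbours < 5, not yet.
  Oakham: 1 of 5 neighbours ≥ 1, panics.
Round 3 — checking thresholds:
  Brook: 2 of 4 neighbours < 4, not yet.
  Dunlea: 1 of 2 neighbours ≥ 1, panics.
  Harrow: 2 of 5 neighbours < 3, not yet.
  Kelston: 1 of 5 neighbours < 5, not yet.
  Marsh: 1 of 3 neighbours ≥ 1, panics.
Round 4 — checking thresholds:
  Brook: 2 of 4 neighbours < 4, not yet.
  Harrow: 3 of 5 neighbours ≥ 3, panics.
  Kelston: 3 of 5 neighbours < 5, not yet.
Round 5 — no new panics; cascade stops.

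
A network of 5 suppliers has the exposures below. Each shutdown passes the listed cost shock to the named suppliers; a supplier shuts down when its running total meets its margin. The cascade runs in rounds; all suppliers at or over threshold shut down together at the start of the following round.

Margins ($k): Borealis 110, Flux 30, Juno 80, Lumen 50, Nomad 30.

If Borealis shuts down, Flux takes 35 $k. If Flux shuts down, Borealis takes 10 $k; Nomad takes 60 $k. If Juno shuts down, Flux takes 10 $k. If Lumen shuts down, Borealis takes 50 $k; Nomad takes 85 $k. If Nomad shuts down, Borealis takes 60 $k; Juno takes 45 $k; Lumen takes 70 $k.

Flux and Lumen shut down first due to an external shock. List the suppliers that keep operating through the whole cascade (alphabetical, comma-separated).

Juno

Round 1 — Flux, Lumen shut down (initial).
  Borealis: +10+50 → 60 < 110
  Nomad: +60+85 → 145 ≥ 30
Round 2 — Nomad shuts down.
  Borealis: +60 → 120 ≥ 110
  Juno: +45 → 45 < 80
Round 3 — Borealis shuts down.
No further shutdowns.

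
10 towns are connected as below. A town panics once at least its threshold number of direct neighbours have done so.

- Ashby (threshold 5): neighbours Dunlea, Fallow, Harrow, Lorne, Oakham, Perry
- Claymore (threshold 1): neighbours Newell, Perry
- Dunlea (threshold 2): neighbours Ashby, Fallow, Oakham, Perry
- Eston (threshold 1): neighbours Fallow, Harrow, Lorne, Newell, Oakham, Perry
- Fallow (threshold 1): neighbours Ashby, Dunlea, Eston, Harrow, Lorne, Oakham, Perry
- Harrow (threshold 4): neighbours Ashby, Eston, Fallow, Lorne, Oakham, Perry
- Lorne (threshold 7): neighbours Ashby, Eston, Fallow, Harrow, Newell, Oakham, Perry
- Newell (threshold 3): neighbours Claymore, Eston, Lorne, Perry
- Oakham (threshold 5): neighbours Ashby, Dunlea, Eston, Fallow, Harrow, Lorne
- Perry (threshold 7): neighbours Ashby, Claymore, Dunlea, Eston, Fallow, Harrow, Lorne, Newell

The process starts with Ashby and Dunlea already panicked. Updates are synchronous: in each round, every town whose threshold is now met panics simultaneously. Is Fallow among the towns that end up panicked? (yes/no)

Round 1 — Ashby, Dunlea panic (initial).
Round 2 — checking thresholds:
  Fallow: 2 of 7 neighbours ≥ 1, panics.
  Harrow: 1 of 6 neighbours < 4, holds.
  Lorne: 1 of 7 neighbours < 7, holds.
  Oakham: 2 of 6 neighbours < 5, holds.
  Perry: 2 of 8 neighbours < 7, holds.
Round 3 — checking thresholds:
  Eston: 1 of 6 neighbours ≥ 1, panics.
  Harrow: 2 of 6 neighbours < 4, holds.
  Lorne: 2 of 7 neighbours < 7, holds.
  Oakham: 3 of 6 neighbours < 5, holds.
  Perry: 3 of 8 neighbours < 7, holds.
Round 4 — no new panics; cascade stops.

yes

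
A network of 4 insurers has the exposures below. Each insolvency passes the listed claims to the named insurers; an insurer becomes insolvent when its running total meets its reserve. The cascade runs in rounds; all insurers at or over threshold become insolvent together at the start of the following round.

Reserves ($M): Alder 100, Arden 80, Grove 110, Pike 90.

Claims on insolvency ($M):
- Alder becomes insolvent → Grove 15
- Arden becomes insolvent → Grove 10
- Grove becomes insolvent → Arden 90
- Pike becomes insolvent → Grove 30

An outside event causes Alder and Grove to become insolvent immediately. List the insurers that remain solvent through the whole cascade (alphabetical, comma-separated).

Pike

Round 1 — Alder, Grove become insolvent (initial).
  Arden: +90 → 90 ≥ 80
Round 2 — Arden becomes insolvent.
No further insolvencies.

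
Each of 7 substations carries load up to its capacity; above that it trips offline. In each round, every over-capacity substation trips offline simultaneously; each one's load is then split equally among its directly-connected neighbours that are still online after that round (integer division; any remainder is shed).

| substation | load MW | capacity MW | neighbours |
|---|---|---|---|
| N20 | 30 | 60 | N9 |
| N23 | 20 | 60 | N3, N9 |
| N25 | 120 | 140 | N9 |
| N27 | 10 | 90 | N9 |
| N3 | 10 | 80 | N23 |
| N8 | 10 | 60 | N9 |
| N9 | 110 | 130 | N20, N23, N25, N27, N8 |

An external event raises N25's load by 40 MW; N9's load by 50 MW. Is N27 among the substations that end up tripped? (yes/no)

no

Round 1 — N25 at 160 > 140; N9 at 160 > 130. N25, N9 trip offline.
  N25 sheds 160 MW: no online neighbours, lost.
  N9 sheds 160 MW to N20, N23, N27, N8: 40 each.
    N20: 30+40 = 70 > 60
    N23: 20+40 = 60 ≤ 60
    N27: 10+40 = 50 ≤ 90
    N8: 10+40 = 50 ≤ 60
Round 2 — N20 trips offline.
  N20 sheds 70 MW: no online neighbours, lost.
No further trips.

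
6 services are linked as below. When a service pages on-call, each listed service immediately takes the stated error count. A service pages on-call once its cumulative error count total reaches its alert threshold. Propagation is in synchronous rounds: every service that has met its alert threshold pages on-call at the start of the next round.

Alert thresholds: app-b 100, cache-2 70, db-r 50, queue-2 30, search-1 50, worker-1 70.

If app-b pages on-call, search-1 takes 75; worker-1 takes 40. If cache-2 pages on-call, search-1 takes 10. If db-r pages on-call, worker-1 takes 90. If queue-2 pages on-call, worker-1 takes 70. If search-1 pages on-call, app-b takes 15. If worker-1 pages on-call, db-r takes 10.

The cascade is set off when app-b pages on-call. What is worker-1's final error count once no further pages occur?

Round 1 — app-b pages on-call (initial).
  search-1: +75 → 75 ≥ 50
  worker-1: +40 → 40 < 70
Round 2 — search-1 pages on-call.
No further pages.

40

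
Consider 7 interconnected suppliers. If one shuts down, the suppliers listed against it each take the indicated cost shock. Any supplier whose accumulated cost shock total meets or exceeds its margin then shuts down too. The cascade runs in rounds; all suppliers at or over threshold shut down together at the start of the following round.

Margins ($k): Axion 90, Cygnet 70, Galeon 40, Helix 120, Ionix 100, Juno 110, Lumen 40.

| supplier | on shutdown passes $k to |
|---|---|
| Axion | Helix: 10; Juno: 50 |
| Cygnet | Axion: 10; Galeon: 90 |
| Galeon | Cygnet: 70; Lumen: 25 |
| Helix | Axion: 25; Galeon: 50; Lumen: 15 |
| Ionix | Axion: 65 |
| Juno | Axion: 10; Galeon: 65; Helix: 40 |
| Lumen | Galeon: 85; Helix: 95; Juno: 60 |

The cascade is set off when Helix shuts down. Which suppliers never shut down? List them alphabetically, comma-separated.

Axion, Ionix, Juno

Round 1 — Helix shuts down (initial).
  Axion: +25 → 25 < 90
  Galeon: +50 → 50 ≥ 40
  Lumen: +15 → 15 < 40
Round 2 — Galeon shuts down.
  Cygnet: +70 → 70 ≥ 70
  Lumen: +25 → 40 ≥ 40
Round 3 — Cygnet, Lumen shut down.
  Axion: +10 → 35 < 90
  Juno: +60 → 60 < 110
No further shutdowns.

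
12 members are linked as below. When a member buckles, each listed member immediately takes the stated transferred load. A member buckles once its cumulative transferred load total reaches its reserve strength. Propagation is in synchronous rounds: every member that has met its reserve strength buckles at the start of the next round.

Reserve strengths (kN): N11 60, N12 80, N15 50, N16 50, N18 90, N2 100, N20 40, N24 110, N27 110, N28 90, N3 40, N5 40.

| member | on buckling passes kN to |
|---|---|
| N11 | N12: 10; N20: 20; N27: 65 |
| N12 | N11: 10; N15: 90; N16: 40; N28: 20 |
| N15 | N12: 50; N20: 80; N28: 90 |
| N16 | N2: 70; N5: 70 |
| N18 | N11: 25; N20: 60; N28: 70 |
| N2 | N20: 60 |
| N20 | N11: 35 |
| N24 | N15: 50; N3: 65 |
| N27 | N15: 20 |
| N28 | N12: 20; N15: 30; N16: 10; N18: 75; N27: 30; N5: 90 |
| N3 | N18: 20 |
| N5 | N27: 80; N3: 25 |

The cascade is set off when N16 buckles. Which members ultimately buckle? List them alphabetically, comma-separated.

N16, N5

Round 1 — N16 buckles (initial).
  N2: +70 → 70 < 100
  N5: +70 → 70 ≥ 40
Round 2 — N5 buckles.
  N27: +80 → 80 < 110
  N3: +25 → 25 < 40
No further bucklings.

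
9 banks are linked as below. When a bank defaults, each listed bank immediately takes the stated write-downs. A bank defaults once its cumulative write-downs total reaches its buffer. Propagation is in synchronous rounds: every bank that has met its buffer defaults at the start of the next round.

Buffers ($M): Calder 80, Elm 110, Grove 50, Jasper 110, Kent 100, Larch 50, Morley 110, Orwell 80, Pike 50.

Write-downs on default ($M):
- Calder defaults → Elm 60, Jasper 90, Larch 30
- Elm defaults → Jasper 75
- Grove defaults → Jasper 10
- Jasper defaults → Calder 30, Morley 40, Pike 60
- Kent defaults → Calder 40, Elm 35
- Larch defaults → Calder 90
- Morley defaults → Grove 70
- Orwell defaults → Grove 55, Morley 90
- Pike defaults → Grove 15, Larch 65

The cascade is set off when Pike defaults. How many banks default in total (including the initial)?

3

Round 1 — Pike defaults (initial).
  Grove: +15 → 15 < 50
  Larch: +65 → 65 ≥ 50
Round 2 — Larch defaults.
  Calder: +90 → 90 ≥ 80
Round 3 — Calder defaults.
  Elm: +60 → 60 < 110
  Jasper: +90 → 90 < 110
No further defaults.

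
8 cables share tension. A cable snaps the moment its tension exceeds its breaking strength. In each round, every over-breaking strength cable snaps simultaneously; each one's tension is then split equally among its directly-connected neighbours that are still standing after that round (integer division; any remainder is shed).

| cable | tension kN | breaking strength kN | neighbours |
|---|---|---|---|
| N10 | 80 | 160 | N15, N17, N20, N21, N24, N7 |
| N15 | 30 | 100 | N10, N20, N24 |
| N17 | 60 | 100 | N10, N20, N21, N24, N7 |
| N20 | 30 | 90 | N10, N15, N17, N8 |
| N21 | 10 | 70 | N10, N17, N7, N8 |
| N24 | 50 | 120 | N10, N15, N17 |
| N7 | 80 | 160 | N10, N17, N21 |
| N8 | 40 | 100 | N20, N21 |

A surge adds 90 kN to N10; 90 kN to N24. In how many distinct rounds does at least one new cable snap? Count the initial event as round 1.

4

Round 1 — N10 at 170 > 160; N24 at 140 > 120. N10, N24 snap.
  N10 sheds 170 kN to N15, N17, N20, N21, N7: 34 each.
    N15: 30+34 = 64 ≤ 100
    N17: 60+34 = 94 ≤ 100
    N20: 30+34 = 64 ≤ 90
    N21: 10+34 = 44 ≤ 70
    N7: 80+34 = 114 ≤ 160
  N24 sheds 140 kN to N15, N17: 70 each.
    N15: 64+70 = 134 > 100
    N17: 94+70 = 164 > 100
Round 2 — N15, N17 snap.
  N15 sheds 134 kN to N20: 134 each.
    N20: 64+134 = 198 > 90
  N17 sheds 164 kN to N20, N21, N7: 54 each (2 lost).
    N20: 198+54 = 252 > 90
    N21: 44+54 = 98 > 70
    N7: 114+54 = 168 > 160
Round 3 — N20, N21, N7 snap.
  N20 sheds 252 kN to N8: 252 each.
    N8: 40+252 = 292 > 100
  N21 sheds 98 kN to N8: 98 each.
    N8: 292+98 = 390 > 100
  N7 sheds 168 kN: no online neighbours, lost.
Round 4 — N8 snaps.
  N8 sheds 390 kN: no online neighbours, lost.
No further breaks.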